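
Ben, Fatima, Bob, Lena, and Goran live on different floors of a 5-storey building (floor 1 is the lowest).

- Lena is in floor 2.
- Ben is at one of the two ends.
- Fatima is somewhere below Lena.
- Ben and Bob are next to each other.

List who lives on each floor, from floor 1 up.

From clue 1: Lena → floor 2.
From clues 1–2: Ben is in {1,5}.
From clues 1–3: Fatima → floor 1, Ben → floor 5.
From clues 1–4: Goran → floor 3, Bob → floor 4.

Fatima, Lena, Goran, Bob, Ben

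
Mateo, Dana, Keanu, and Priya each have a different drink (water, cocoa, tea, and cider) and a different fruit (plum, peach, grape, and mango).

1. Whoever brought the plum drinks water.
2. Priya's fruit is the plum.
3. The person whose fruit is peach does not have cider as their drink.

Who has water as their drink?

Priya

With clues 1–2, Dana, Keanu, and Mateo are impossible for the one with drink water.
That leaves Priya.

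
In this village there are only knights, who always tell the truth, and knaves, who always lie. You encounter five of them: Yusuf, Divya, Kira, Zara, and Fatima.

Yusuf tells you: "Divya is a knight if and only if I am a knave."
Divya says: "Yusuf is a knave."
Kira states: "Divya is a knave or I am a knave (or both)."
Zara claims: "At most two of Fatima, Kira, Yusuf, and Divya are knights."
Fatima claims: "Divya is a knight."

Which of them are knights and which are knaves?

Yusuf: knight, Divya: knave, Kira: knight, Zara: knight, Fatima: knave

Consider Yusuf. Suppose Yusuf is a knave.
Then no assignment of the remaining roles makes every statement match its speaker's type — contradiction.
So Yusuf is a knight.
With that fixed, Divya's statement is false, so Divya is a knave.
With that fixed, Kira's statement is true, so Kira is a knight.
With that fixed, Fatima's statement is false, so Fatima is a knave.
With that fixed, Zara's statement is true, so Zara is a knight.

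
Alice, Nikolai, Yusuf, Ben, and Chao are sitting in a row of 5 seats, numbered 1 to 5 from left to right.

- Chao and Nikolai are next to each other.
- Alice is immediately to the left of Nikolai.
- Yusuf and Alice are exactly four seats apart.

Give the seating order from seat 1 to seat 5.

From clues 1–2: Alice is in {1,2,3}.
From clues 1–3: Alice → seat 1, Nikolai → seat 2, Chao → seat 3, Ben → seat 4, Yusuf → seat 5.

Alice, Nikolai, Chao, Ben, Yusuf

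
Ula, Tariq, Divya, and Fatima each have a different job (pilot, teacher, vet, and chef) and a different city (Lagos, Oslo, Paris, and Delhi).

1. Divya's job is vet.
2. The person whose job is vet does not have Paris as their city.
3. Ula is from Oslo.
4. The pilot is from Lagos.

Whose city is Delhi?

With clues 1–3, Ula is impossible for the one with city Delhi.
With clues 1–4, Fatima and Tariq are impossible for the one with city Delhi.
That leaves Divya.

Divya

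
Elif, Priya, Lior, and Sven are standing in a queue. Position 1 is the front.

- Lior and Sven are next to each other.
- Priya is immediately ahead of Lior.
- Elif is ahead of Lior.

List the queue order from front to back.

Elif, Priya, Lior, Sven

From clues 1–2: Elif is in {1,4}.
From clues 1–3: Elif → position 1, Priya → position 2, Lior → position 3, Sven → position 4.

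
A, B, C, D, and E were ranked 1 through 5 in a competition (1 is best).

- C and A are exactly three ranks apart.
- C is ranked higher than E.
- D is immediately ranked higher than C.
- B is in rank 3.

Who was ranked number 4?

With clues 1–3, A and D are ruled out for rank 4.
With clues 1–4, B and C are ruled out for rank 4.
So rank 4 is E.

E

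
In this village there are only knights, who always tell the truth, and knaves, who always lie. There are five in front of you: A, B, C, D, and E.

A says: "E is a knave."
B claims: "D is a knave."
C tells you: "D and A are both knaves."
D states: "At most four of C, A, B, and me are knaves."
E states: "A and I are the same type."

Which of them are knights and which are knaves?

A: knight, B: knave, C: knave, D: knight, E: knave

Regardless of anyone's role, D's statement is true, so D is a knight.
With that fixed, B's statement is false, so B is a knave.
With that fixed, C's statement is false, so C is a knave.
Consider A. Suppose A is a knave.
Then whichever role E has, E's statement has the wrong truth value — contradiction.
So A is a knight.
Consider E. Suppose E is a knight.
Then A's statement comes out false, contradicting A being a knight.
So E is a knave.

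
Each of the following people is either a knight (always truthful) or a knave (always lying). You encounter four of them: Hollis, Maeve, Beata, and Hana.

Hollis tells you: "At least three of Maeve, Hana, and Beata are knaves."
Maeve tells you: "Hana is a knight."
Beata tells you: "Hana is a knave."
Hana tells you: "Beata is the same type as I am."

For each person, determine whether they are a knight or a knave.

Hollis: knave, Maeve: knave, Beata: knight, Hana: knave

Consider Hollis. Suppose Hollis is a knight.
Then no assignment of the remaining roles makes every statement match its speaker's type — contradiction.
So Hollis is a knave.
Consider Maeve. Suppose Maeve is a knight.
Then no assignment of the remaining roles makes every statement match its speaker's type — contradiction.
So Maeve is a knave.
Consider Beata. Suppose Beata is a knave.
Then whichever role Hana has, Hana's statement has the wrong truth value — contradiction.
So Beata is a knight.
Consider Hana. Suppose Hana is a knight.
Then Maeve's statement comes out true, contradicting Maeve being a knave.
So Hana is a knave.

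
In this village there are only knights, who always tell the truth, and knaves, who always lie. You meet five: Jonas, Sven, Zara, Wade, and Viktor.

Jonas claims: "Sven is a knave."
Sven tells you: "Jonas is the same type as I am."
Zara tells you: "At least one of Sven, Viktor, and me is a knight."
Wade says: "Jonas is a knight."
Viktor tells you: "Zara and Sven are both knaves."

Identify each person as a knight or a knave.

Jonas: knight, Sven: knave, Zara: knight, Wade: knight, Viktor: knave

Consider Jonas. Suppose Jonas is a knave.
Then whichever role Sven has, Sven's statement has the wrong truth value — contradiction.
So Jonas is a knight.
With that fixed, Wade's statement is true, so Wade is a knight.
Consider Sven. Suppose Sven is a knight.
Then Jonas's statement comes out false, contradicting Jonas being a knight.
So Sven is a knave.
Consider Zara. Suppose Zara is a knave.
Then no assignment of the remaining roles makes every statement match its speaker's type — contradiction.
So Zara is a knight.
With that fixed, Viktor's statement is false, so Viktor is a knave.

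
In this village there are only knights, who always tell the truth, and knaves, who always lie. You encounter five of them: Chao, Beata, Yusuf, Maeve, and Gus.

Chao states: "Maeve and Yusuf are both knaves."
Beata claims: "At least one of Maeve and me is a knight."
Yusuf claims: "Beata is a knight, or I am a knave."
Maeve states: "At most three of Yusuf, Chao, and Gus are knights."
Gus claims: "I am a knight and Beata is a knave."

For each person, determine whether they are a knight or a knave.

Chao: knave, Beata: knight, Yusuf: knight, Maeve: knight, Gus: knave

Regardless of anyone's role, Maeve's statement is true, so Maeve is a knight.
With that fixed, Chao's statement is false, so Chao is a knave.
With that fixed, Beata's statement is true, so Beata is a knight.
With that fixed, Yusuf's statement is true, so Yusuf is a knight.
With that fixed, Gus's statement is false, so Gus is a knave.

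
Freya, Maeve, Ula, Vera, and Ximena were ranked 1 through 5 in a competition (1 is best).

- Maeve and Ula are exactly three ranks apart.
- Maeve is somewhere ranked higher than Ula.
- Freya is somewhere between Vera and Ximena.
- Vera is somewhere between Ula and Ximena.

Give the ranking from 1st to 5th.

From clue 1: Maeve is in {1,2,4,5}.
From clues 1–2: Maeve is in {1,2}.
From clues 1–3: Freya → rank 3.
From clues 1–4: Ximena → rank 1, Maeve → rank 2, Vera → rank 4, Ula → rank 5.

Ximena, Maeve, Freya, Vera, Ula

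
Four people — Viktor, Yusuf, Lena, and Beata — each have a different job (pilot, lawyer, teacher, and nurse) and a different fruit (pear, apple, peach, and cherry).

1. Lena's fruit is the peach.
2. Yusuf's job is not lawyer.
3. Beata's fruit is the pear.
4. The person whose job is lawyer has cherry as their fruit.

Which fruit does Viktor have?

cherry

Clue 1 rules out peach for Viktor's fruit.
With clues 1–3, pear is impossible for Viktor's fruit.
With clues 1–4, apple is impossible for Viktor's fruit.
That leaves cherry.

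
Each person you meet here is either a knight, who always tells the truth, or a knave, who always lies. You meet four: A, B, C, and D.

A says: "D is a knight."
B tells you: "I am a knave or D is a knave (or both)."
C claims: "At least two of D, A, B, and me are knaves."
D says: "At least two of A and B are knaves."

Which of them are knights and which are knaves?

Consider A. Suppose A is a knight.
Then no assignment of the remaining roles makes every statement match its speaker's type — contradiction.
So A is a knave.
Consider B. Suppose B is a knave.
Then B's own statement would have to be false, but it can't be — contradiction.
So B is a knight.
With that fixed, D's statement is false, so D is a knave.
With that fixed, C's statement is true, so C is a knight.

A: knave, B: knight, C: knight, D: knave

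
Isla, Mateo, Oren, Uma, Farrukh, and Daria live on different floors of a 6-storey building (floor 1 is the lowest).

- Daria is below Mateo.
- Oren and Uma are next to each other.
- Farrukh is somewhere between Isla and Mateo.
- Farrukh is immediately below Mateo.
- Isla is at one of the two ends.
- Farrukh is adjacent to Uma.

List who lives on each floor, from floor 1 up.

Isla, Daria, Oren, Uma, Farrukh, Mateo

From clue 1: Mateo is in {2,3,4,5,6}.
From clues 1–3: Mateo is in {2,4,6}.
From clues 1–4: Mateo is in {4,6}.
From clues 1–5: Isla → floor 1.
From clues 1–6: Daria → floor 2, Oren → floor 3, Uma → floor 4, Farrukh → floor 5, Mateo → floor 6.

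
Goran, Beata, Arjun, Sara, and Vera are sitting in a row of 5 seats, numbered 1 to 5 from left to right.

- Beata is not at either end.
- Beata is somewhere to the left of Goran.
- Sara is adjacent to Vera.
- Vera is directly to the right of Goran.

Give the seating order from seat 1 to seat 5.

From clue 1: Beata is in {2,3,4}.
From clues 1–2: Goran is in {3,4,5}.
From clues 1–4: Arjun → seat 1, Beata → seat 2, Goran → seat 3, Vera → seat 4, Sara → seat 5.

Arjun, Beata, Goran, Vera, Sara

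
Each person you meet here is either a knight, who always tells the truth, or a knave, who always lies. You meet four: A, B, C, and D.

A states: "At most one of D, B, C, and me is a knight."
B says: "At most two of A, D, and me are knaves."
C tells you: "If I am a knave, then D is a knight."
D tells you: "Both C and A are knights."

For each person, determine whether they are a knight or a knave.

Consider A. Suppose A is a knight.
Then no assignment of the remaining roles makes every statement match its speaker's type — contradiction.
So A is a knave.
With that fixed, D's statement is false, so D is a knave.
Consider B. Suppose B is a knave.
Then A's statement comes out true, contradicting A being a knave.
So B is a knight.
Consider C. Suppose C is a knave.
Then A's statement comes out true, contradicting A being a knave.
So C is a knight.

A: knave, B: knight, C: knight, D: knave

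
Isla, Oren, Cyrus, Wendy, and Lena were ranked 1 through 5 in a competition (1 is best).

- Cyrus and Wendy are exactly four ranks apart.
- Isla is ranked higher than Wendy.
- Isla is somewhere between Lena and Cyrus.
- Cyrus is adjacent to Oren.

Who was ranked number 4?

Lena

With clue 1, Cyrus and Wendy are ruled out for rank 4.
With clues 1–3, Isla is ruled out for rank 4.
With clues 1–4, Oren is ruled out for rank 4.
So rank 4 is Lena.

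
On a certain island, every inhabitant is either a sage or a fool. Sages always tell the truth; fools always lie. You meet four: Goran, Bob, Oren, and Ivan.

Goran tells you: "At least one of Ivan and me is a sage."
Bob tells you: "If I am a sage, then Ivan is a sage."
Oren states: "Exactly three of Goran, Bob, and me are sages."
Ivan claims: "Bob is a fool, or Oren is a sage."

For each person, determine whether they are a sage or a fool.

Goran: sage, Bob: sage, Oren: sage, Ivan: sage

Consider Goran. Suppose Goran is a fool.
Then no assignment of the remaining roles makes every statement match its speaker's type — contradiction.
So Goran is a sage.
Consider Bob. Suppose Bob is a fool.
Then Bob's own statement would have to be false, but it can't be — contradiction.
So Bob is a sage.
Consider Oren. Suppose Oren is a fool.
Then no assignment of the remaining roles makes every statement match its speaker's type — contradiction.
So Oren is a sage.
With that fixed, Ivan's statement is true, so Ivan is a sage.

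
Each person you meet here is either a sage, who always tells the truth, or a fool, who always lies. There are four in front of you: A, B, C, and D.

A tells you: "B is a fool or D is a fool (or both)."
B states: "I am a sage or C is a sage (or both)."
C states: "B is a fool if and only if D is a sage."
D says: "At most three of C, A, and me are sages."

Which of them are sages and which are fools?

Regardless of anyone's role, D's statement is true, so D is a sage.
Consider A. Suppose A is a sage.
Then no assignment of the remaining roles makes every statement match its speaker's type — contradiction.
So A is a fool.
Consider B. Suppose B is a fool.
Then A's statement comes out true, contradicting A being a fool.
So B is a sage.
With that fixed, C's statement is false, so C is a fool.

A: fool, B: sage, C: fool, D: sage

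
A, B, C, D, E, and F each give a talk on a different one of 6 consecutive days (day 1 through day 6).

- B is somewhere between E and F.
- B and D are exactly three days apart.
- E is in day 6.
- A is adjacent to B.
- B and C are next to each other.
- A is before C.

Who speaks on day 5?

With clues 1–3, E and F are ruled out for day 5.
With clues 1–5, B and D are ruled out for day 5.
With clues 1–6, A is ruled out for day 5.
So day 5 is C.

C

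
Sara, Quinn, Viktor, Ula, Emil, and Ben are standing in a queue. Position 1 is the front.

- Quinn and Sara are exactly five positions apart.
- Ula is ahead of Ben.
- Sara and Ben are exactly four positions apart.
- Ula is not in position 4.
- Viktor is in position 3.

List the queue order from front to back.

Sara, Ula, Viktor, Emil, Ben, Quinn

From clue 1: Sara is in {1,6}.
From clues 1–3: Sara → position 1, Ben → position 5, Quinn → position 6.
From clues 1–4: Ula is in {2,3}.
From clues 1–5: Ula → position 2, Viktor → position 3, Emil → position 4.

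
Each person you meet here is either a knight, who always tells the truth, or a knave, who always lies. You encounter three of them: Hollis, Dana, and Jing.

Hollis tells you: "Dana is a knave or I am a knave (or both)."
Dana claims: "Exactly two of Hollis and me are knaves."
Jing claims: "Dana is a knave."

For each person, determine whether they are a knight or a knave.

Consider Hollis. Suppose Hollis is a knave.
Then Hollis's own statement would have to be false, but it can't be — contradiction.
So Hollis is a knight.
With that fixed, Dana's statement is false, so Dana is a knave.
With that fixed, Jing's statement is true, so Jing is a knight.

Hollis: knight, Dana: knave, Jing: knight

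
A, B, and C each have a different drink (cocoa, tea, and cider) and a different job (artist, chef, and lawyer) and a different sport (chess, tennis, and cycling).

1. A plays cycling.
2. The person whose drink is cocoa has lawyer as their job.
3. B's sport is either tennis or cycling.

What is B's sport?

tennis

Clue 1 rules out cycling for B's sport.
With clues 1–3, chess is impossible for B's sport.
That leaves tennis.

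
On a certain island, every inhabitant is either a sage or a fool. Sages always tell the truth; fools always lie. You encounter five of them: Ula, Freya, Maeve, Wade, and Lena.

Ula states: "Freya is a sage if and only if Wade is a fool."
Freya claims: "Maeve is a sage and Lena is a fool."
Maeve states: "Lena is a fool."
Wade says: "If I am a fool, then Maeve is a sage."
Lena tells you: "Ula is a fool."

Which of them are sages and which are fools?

Ula: fool, Freya: fool, Maeve: fool, Wade: fool, Lena: sage

Consider Ula. Suppose Ula is a sage.
Then no assignment of the remaining roles makes every statement match its speaker's type — contradiction.
So Ula is a fool.
With that fixed, Lena's statement is true, so Lena is a sage.
With that fixed, Freya's statement is false, so Freya is a fool.
With that fixed, Maeve's statement is false, so Maeve is a fool.
Consider Wade. Suppose Wade is a sage.
Then Ula's statement comes out true, contradicting Ula being a fool.
So Wade is a fool.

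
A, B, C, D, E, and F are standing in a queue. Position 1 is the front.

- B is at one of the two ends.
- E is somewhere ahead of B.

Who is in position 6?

With clues 1–2, A, C, D, E, and F are ruled out for position 6.
So position 6 is B.

B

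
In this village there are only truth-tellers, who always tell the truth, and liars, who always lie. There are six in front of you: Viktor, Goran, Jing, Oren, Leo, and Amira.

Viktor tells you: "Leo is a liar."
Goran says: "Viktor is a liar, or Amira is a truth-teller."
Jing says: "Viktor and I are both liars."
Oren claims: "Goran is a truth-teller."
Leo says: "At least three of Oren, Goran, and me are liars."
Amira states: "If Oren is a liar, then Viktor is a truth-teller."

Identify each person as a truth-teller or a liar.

Viktor: truth-teller, Goran: truth-teller, Jing: liar, Oren: truth-teller, Leo: liar, Amira: truth-teller

Consider Viktor. Suppose Viktor is a liar.
Then whichever role Jing has, Jing's statement has the wrong truth value — contradiction.
So Viktor is a truth-teller.
With that fixed, Jing's statement is false, so Jing is a liar.
With that fixed, Amira's statement is true, so Amira is a truth-teller.
With that fixed, Goran's statement is true, so Goran is a truth-teller.
With that fixed, Oren's statement is true, so Oren is a truth-teller.
With that fixed, Leo's statement is false, so Leo is a liar.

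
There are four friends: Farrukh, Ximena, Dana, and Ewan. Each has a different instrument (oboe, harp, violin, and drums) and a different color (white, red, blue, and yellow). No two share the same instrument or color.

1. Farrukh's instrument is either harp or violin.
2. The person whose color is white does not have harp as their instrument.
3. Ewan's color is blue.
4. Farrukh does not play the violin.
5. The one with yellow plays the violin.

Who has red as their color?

Farrukh

With clues 1–3, Ewan is impossible for the one with color red.
With clues 1–5, Dana and Ximena are impossible for the one with color red.
That leaves Farrukh.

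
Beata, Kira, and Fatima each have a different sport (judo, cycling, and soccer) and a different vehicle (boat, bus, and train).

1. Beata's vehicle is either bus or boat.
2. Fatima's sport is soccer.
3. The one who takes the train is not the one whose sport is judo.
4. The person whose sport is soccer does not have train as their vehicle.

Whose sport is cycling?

Kira

With clues 1–2, Fatima is impossible for the one with sport cycling.
With clues 1–4, Beata is impossible for the one with sport cycling.
That leaves Kira.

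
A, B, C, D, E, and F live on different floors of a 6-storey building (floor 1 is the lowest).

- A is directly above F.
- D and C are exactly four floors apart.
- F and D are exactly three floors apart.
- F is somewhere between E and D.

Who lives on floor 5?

B

With clues 1–2, F is ruled out for floor 5.
With clues 1–3, A and C are ruled out for floor 5.
With clues 1–4, D and E are ruled out for floor 5.
So floor 5 is B.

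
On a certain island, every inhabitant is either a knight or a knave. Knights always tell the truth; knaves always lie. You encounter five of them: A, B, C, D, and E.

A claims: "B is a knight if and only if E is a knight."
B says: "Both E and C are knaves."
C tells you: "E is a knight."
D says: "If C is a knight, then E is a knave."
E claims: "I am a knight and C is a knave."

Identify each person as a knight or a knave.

A: knave, B: knight, C: knave, D: knight, E: knave

Consider A. Suppose A is a knight.
Then no assignment of the remaining roles makes every statement match its speaker's type — contradiction.
So A is a knave.
Consider B. Suppose B is a knave.
Then no assignment of the remaining roles makes every statement match its speaker's type — contradiction.
So B is a knight.
Consider C. Suppose C is a knight.
Then B's statement comes out false, contradicting B being a knight.
So C is a knave.
With that fixed, D's statement is true, so D is a knight.
Consider E. Suppose E is a knight.
Then A's statement comes out true, contradicting A being a knave.
So E is a knave.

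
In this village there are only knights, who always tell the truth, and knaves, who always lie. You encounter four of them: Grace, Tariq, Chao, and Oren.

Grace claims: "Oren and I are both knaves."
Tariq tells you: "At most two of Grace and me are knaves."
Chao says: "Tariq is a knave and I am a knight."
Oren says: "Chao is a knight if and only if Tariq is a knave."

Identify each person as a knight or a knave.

Regardless of anyone's role, Tariq's statement is true, so Tariq is a knight.
With that fixed, Chao's statement is false, so Chao is a knave.
With that fixed, Oren's statement is true, so Oren is a knight.
With that fixed, Grace's statement is false, so Grace is a knave.

Grace: knave, Tariq: knight, Chao: knave, Oren: knight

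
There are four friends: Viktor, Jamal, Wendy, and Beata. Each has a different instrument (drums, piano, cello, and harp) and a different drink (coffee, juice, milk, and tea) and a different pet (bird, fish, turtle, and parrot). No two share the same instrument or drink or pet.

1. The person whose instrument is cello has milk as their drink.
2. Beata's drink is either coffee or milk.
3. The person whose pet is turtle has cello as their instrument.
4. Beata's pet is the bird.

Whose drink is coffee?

Beata

With clues 1–4, Jamal, Viktor, and Wendy are impossible for the one with drink coffee.
That leaves Beata.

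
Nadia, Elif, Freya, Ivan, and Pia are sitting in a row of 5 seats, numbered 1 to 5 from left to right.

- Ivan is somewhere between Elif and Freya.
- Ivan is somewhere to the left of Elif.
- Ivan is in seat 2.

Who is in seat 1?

Freya

With clue 1, Ivan is ruled out for seat 1.
With clues 1–2, Elif is ruled out for seat 1.
With clues 1–3, Nadia and Pia are ruled out for seat 1.
So seat 1 is Freya.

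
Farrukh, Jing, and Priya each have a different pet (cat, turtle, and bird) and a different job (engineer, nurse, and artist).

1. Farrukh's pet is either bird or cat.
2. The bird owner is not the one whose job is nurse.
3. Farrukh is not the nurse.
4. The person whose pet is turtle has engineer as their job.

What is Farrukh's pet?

Clue 1 rules out turtle for Farrukh's pet.
With clues 1–4, cat is impossible for Farrukh's pet.
That leaves bird.

bird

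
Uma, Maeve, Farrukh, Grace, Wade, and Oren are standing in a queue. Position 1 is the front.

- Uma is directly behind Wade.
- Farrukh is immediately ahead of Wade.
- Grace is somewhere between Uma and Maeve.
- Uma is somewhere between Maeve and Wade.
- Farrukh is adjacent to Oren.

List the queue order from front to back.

Oren, Farrukh, Wade, Uma, Grace, Maeve

From clue 1: Uma is in {2,3,4,5,6}.
From clues 1–2: Uma is in {3,4,5,6}.
From clues 1–4: Uma is in {3,4}.
From clues 1–5: Oren → position 1, Farrukh → position 2, Wade → position 3, Uma → position 4, Grace → position 5, Maeve → position 6.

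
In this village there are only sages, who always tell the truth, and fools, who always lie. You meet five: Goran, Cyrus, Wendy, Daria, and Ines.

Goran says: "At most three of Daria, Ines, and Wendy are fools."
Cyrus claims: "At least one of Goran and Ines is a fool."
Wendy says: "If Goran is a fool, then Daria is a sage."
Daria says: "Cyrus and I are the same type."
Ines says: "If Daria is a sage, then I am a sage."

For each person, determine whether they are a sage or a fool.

Regardless of anyone's role, Goran's statement is true, so Goran is a sage.
With that fixed, Wendy's statement is true, so Wendy is a sage.
Consider Cyrus. Suppose Cyrus is a fool.
Then whichever role Daria has, Daria's statement has the wrong truth value — contradiction.
So Cyrus is a sage.
Consider Daria. Suppose Daria is a fool.
Then no assignment of the remaining roles makes every statement match its speaker's type — contradiction.
So Daria is a sage.
Consider Ines. Suppose Ines is a sage.
Then Cyrus's statement comes out false, contradicting Cyrus being a sage.
So Ines is a fool.

Goran: sage, Cyrus: sage, Wendy: sage, Daria: sage, Ines: fool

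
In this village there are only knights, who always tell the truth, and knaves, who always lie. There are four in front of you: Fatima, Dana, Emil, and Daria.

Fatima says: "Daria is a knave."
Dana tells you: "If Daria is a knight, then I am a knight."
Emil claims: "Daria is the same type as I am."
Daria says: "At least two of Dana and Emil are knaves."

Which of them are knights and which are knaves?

Fatima: knave, Dana: knave, Emil: knave, Daria: knight

Consider Fatima. Suppose Fatima is a knight.
Then no assignment of the remaining roles makes every statement match its speaker's type — contradiction.
So Fatima is a knave.
Consider Dana. Suppose Dana is a knight.
Then no assignment of the remaining roles makes every statement match its speaker's type — contradiction.
So Dana is a knave.
Consider Emil. Suppose Emil is a knight.
Then no assignment of the remaining roles makes every statement match its speaker's type — contradiction.
So Emil is a knave.
With that fixed, Daria's statement is true, so Daria is a knight.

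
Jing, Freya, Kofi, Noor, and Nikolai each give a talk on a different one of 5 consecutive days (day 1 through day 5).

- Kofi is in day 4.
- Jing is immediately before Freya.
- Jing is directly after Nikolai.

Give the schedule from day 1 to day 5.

Nikolai, Jing, Freya, Kofi, Noor

From clue 1: Kofi → day 4.
From clues 1–2: Jing is in {1,2}.
From clues 1–3: Nikolai → day 1, Jing → day 2, Freya → day 3, Noor → day 5.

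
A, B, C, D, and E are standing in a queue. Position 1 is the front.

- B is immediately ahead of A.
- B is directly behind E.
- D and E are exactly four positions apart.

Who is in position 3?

With clues 1–2, C and D are ruled out for position 3.
With clues 1–3, B and E are ruled out for position 3.
So position 3 is A.

A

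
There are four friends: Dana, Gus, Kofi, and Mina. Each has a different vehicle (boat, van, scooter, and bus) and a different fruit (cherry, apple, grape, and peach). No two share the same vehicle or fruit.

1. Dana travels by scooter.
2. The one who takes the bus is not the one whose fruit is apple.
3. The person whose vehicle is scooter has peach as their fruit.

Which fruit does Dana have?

With clues 1–3, apple, cherry, and grape are impossible for Dana's fruit.
That leaves peach.

peach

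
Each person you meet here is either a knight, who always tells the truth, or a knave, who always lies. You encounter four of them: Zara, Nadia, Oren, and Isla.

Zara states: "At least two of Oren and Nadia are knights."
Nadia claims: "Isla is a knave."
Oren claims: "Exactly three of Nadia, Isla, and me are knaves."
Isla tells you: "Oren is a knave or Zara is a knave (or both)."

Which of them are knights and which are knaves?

Consider Zara. Suppose Zara is a knight.
Then no assignment of the remaining roles makes every statement match its speaker's type — contradiction.
So Zara is a knave.
With that fixed, Isla's statement is true, so Isla is a knight.
With that fixed, Nadia's statement is false, so Nadia is a knave.
With that fixed, Oren's statement is false, so Oren is a knave.

Zara: knave, Nadia: knave, Oren: knave, Isla: knight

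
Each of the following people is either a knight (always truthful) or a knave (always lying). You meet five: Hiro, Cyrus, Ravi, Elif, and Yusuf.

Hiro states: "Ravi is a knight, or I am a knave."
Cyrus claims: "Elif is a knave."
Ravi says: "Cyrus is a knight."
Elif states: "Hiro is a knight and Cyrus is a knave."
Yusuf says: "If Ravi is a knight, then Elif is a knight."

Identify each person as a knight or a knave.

Hiro: knight, Cyrus: knight, Ravi: knight, Elif: knave, Yusuf: knave

Consider Hiro. Suppose Hiro is a knave.
Then Hiro's own statement would have to be false, but it can't be — contradiction.
So Hiro is a knight.
Consider Cyrus. Suppose Cyrus is a knave.
Then no assignment of the remaining roles makes every statement match its speaker's type — contradiction.
So Cyrus is a knight.
With that fixed, Ravi's statement is true, so Ravi is a knight.
With that fixed, Elif's statement is false, so Elif is a knave.
With that fixed, Yusuf's statement is false, so Yusuf is a knave.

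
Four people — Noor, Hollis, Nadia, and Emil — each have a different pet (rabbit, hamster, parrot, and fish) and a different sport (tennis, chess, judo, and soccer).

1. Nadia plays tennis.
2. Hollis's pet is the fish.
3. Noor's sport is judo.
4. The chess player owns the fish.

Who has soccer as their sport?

Emil

Clue 1 rules out Nadia for the one with sport soccer.
With clues 1–3, Noor is impossible for the one with sport soccer.
With clues 1–4, Hollis is impossible for the one with sport soccer.
That leaves Emil.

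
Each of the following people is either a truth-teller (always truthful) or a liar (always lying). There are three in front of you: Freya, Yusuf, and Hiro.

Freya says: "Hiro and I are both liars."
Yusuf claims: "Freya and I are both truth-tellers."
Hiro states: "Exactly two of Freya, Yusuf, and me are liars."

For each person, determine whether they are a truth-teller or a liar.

Freya: liar, Yusuf: liar, Hiro: truth-teller

Consider Freya. Suppose Freya is a truth-teller.
Then Freya's own statement would have to be true, but it can't be — contradiction.
So Freya is a liar.
With that fixed, Yusuf's statement is false, so Yusuf is a liar.
Consider Hiro. Suppose Hiro is a liar.
Then Freya's statement comes out true, contradicting Freya being a liar.
So Hiro is a truth-teller.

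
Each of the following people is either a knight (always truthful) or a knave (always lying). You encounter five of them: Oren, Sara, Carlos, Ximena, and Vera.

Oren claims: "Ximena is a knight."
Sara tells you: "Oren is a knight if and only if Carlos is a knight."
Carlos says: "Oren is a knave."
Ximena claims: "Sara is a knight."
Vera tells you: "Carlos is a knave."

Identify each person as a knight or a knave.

Oren: knave, Sara: knave, Carlos: knight, Ximena: knave, Vera: knave

Consider Oren. Suppose Oren is a knight.
Then no assignment of the remaining roles makes every statement match its speaker's type — contradiction.
So Oren is a knave.
With that fixed, Carlos's statement is true, so Carlos is a knight.
With that fixed, Vera's statement is false, so Vera is a knave.
With that fixed, Sara's statement is false, so Sara is a knave.
With that fixed, Ximena's statement is false, so Ximena is a knave.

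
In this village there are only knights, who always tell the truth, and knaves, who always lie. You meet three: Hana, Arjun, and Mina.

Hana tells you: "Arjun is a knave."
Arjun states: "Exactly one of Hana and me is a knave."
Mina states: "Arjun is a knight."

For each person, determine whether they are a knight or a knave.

Consider Hana. Suppose Hana is a knight.
Then whichever role Arjun has, Arjun's statement has the wrong truth value — contradiction.
So Hana is a knave.
Consider Arjun. Suppose Arjun is a knave.
Then Hana's statement comes out true, contradicting Hana being a knave.
So Arjun is a knight.
With that fixed, Mina's statement is true, so Mina is a knight.

Hana: knave, Arjun: knight, Mina: knight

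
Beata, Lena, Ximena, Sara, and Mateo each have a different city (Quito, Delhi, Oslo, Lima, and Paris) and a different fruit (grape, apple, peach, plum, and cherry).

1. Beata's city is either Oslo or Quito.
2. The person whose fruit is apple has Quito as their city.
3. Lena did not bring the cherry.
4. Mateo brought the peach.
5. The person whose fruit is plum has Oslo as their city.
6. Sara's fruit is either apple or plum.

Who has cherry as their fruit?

With clues 1–3, Lena is impossible for the one with fruit cherry.
With clues 1–4, Mateo is impossible for the one with fruit cherry.
With clues 1–5, Beata is impossible for the one with fruit cherry.
With clues 1–6, Sara is impossible for the one with fruit cherry.
That leaves Ximena.

Ximena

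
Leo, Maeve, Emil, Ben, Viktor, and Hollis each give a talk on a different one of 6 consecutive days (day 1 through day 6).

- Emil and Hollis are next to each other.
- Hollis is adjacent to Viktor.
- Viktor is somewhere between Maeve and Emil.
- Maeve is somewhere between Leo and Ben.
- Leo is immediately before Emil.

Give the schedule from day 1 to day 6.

Leo, Emil, Hollis, Viktor, Maeve, Ben

From clues 1–2: Hollis is in {2,3,4,5}.
From clues 1–3: Viktor is in {2,3,4,5}.
From clues 1–4: Maeve is in {2,5}.
From clues 1–5: Leo → day 1, Emil → day 2, Hollis → day 3, Viktor → day 4, Maeve → day 5, Ben → day 6.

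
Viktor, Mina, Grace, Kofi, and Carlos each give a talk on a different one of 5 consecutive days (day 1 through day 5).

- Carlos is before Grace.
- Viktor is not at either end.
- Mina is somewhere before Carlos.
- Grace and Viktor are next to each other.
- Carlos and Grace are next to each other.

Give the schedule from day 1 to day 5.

Mina, Carlos, Grace, Viktor, Kofi

From clue 1: Grace is in {2,3,4,5}.
From clues 1–2: Viktor is in {2,3,4}.
From clues 1–4: Viktor is in {3,4}.
From clues 1–5: Mina → day 1, Carlos → day 2, Grace → day 3, Viktor → day 4, Kofi → day 5.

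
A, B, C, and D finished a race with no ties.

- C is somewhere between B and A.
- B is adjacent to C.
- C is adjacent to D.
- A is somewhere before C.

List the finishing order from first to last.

From clue 1: C is in {2,3}.
From clues 1–3: A is in {1,4}.
From clues 1–4: A → place 1, D → place 2, C → place 3, B → place 4.

A, D, C, B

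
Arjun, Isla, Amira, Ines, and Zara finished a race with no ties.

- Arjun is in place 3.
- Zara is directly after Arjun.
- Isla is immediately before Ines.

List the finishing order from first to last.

From clue 1: Arjun → place 3.
From clues 1–2: Zara → place 4.
From clues 1–3: Isla → place 1, Ines → place 2, Amira → place 5.

Isla, Ines, Arjun, Zara, Amira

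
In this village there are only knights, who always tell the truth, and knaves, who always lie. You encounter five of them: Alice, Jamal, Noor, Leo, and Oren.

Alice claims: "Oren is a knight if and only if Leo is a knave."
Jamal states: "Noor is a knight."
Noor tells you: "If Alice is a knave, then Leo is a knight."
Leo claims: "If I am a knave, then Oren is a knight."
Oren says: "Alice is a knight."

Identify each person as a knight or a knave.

Alice: knave, Jamal: knave, Noor: knave, Leo: knave, Oren: knave

Consider Alice. Suppose Alice is a knight.
Then no assignment of the remaining roles makes every statement match its speaker's type — contradiction.
So Alice is a knave.
With that fixed, Oren's statement is false, so Oren is a knave.
Consider Jamal. Suppose Jamal is a knight.
Then no assignment of the remaining roles makes every statement match its speaker's type — contradiction.
So Jamal is a knave.
Consider Noor. Suppose Noor is a knight.
Then Jamal's statement comes out true, contradicting Jamal being a knave.
So Noor is a knave.
Consider Leo. Suppose Leo is a knight.
Then Alice's statement comes out true, contradicting Alice being a knave.
So Leo is a knave.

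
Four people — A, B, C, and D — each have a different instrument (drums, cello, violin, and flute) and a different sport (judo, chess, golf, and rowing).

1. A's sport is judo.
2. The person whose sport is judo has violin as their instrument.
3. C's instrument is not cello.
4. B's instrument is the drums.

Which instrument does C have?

flute

With clues 1–2, violin is impossible for C's instrument.
With clues 1–3, cello is impossible for C's instrument.
With clues 1–4, drums is impossible for C's instrument.
That leaves flute.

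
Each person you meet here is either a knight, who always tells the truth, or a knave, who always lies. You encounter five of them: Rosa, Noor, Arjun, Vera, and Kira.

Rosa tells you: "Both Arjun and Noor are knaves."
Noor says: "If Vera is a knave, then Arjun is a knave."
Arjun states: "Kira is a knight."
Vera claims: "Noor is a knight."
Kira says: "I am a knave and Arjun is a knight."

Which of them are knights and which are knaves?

Rosa: knave, Noor: knight, Arjun: knave, Vera: knight, Kira: knave

Consider Rosa. Suppose Rosa is a knight.
Then no assignment of the remaining roles makes every statement match its speaker's type — contradiction.
So Rosa is a knave.
Consider Noor. Suppose Noor is a knave.
Then no assignment of the remaining roles makes every statement match its speaker's type — contradiction.
So Noor is a knight.
With that fixed, Vera's statement is true, so Vera is a knight.
Consider Arjun. Suppose Arjun is a knight.
Then whichever role Kira has, Kira's statement has the wrong truth value — contradiction.
So Arjun is a knave.
With that fixed, Kira's statement is false, so Kira is a knave.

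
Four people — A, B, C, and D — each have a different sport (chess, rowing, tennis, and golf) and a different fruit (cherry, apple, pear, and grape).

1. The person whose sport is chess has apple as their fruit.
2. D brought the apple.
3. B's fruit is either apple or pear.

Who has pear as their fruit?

B

With clues 1–2, D is impossible for the one with fruit pear.
With clues 1–3, A and C are impossible for the one with fruit pear.
That leaves B.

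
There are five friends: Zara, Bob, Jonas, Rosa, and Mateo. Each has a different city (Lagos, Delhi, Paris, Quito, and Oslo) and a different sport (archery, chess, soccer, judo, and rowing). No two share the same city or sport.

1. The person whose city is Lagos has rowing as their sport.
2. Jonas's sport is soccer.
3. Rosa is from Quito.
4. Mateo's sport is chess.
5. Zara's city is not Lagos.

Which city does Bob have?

Lagos

With clues 1–3, Quito is impossible for Bob's city.
With clues 1–5, Delhi, Oslo, and Paris are impossible for Bob's city.
That leaves Lagos.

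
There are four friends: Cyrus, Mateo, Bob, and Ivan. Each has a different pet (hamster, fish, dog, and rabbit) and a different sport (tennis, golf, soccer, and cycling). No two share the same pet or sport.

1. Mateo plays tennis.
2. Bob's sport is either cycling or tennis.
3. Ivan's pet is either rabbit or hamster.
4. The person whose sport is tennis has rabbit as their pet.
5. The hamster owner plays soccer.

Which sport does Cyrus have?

Clue 1 rules out tennis for Cyrus's sport.
With clues 1–2, cycling is impossible for Cyrus's sport.
With clues 1–5, soccer is impossible for Cyrus's sport.
That leaves golf.

golf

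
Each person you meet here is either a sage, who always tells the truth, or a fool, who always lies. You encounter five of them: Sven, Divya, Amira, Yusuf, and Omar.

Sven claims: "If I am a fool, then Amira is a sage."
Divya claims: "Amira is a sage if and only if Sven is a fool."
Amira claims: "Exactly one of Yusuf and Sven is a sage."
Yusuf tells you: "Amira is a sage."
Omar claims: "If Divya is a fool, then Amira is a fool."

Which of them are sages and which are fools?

Sven: fool, Divya: fool, Amira: fool, Yusuf: fool, Omar: sage

Consider Sven. Suppose Sven is a sage.
Then no assignment of the remaining roles makes every statement match its speaker's type — contradiction.
So Sven is a fool.
Consider Divya. Suppose Divya is a sage.
Then no assignment of the remaining roles makes every statement match its speaker's type — contradiction.
So Divya is a fool.
Consider Amira. Suppose Amira is a sage.
Then Sven's statement comes out true, contradicting Sven being a fool.
So Amira is a fool.
With that fixed, Yusuf's statement is false, so Yusuf is a fool.
With that fixed, Omar's statement is true, so Omar is a sage.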